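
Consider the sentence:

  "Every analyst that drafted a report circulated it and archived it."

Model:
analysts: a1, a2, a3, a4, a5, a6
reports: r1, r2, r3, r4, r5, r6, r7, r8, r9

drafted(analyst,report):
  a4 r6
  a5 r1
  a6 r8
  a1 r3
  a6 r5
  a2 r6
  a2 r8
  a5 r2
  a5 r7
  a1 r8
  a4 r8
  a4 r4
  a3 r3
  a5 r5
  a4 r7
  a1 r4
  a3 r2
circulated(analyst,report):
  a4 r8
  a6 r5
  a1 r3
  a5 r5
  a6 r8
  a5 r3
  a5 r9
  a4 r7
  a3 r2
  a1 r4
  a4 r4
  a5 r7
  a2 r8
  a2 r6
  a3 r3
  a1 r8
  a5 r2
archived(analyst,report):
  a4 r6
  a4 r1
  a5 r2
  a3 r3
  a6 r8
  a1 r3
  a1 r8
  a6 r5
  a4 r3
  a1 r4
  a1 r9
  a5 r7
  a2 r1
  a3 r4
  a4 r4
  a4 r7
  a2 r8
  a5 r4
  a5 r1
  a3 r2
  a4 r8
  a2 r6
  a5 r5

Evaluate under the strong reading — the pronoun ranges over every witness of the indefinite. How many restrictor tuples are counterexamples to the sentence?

"it" takes "a report" as antecedent — a donkey pronoun bound across the clause boundary.
Strong reading: for every (a,r) with drafted(a,r), circulated(a,r) ∧ archived(a,r).
Restrictor pairs: (a1,r3) ✓  (a1,r4) ✓  (a1,r8) ✓  (a2,r6) ✓  (a2,r8) ✓  (a3,r2) ✓  (a3,r3) ✓  (a4,r4) ✓  (a4,r6) ✗  (a4,r7) ✓  (a4,r8) ✓  (a5,r1) ✗  (a5,r2) ✓  (a5,r5) ✓  (a5,r7) ✓  (a6,r5) ✓  (a6,r8) ✓
Counterexamples (restrictor pairs failing the scope): 2.

2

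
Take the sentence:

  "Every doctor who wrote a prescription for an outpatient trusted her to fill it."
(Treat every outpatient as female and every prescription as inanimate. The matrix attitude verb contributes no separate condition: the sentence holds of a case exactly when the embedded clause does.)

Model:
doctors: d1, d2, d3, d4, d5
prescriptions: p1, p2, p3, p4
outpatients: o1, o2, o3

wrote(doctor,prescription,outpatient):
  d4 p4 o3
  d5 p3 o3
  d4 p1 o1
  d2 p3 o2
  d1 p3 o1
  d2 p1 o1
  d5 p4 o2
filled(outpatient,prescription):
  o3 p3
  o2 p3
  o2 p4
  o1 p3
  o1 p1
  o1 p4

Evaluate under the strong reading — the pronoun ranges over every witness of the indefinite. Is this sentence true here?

False

"her" takes "an outpatient" as antecedent and "it" takes "a prescription"; both are donkey pronouns co-varying with the restrictor.
Strong reading: for every (d,p,o) with wrote(d,p,o), filled(o,p).
Restrictor triples: (d1,p3,o1)→filled(o1,p3) ✓  (d2,p1,o1)→filled(o1,p1) ✓  (d2,p3,o2)→filled(o2,p3) ✓  (d4,p1,o1)→filled(o1,p1) ✓  (d4,p4,o3)→filled(o3,p4) ✗  (d5,p3,o3)→filled(o3,p3) ✓  (d5,p4,o2)→filled(o2,p4) ✓
Counterexample: (d4,p4,o3) — filled(o3,p4) does not hold.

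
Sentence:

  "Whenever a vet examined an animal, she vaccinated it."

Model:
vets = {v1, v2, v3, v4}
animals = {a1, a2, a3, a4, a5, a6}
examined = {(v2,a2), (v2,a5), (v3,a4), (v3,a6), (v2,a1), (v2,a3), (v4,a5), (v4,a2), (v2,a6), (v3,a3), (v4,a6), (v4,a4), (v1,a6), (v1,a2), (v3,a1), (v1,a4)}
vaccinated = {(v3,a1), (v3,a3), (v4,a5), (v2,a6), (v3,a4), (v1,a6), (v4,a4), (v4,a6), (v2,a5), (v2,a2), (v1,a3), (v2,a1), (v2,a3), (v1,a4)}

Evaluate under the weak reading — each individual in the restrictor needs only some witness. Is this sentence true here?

"it" takes "an animal" as antecedent — a donkey pronoun bound across the clause boundary.
Weak reading: every vet v with some examined-animal has at least one examined-animal a such that vaccinated(v,a).
Per vet: v1:✓  v2:✓  v3:✓  v4:✓
Every vet in the restrictor has a witness.

True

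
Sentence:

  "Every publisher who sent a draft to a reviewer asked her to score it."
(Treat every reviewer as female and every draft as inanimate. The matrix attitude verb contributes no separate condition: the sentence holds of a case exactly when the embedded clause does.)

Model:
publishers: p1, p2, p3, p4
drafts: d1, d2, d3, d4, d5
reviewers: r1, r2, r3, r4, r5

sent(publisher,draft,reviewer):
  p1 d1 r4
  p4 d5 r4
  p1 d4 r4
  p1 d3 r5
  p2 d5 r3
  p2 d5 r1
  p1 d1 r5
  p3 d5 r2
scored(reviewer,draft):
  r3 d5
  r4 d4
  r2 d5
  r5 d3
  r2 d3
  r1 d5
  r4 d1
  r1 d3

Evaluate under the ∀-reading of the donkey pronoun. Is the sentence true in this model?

False

"her" takes "a reviewer" as antecedent and "it" takes "a draft"; both are donkey pronouns co-varying with the restrictor.
Strong reading: for every (p,d,r) with sent(p,d,r), scored(r,d).
Restrictor triples: (p1,d1,r4)→scored(r4,d1) ✓  (p1,d1,r5)→scored(r5,d1) ✗  (p1,d3,r5)→scored(r5,d3) ✓  (p1,d4,r4)→scored(r4,d4) ✓  (p2,d5,r1)→scored(r1,d5) ✓  (p2,d5,r3)→scored(r3,d5) ✓  (p3,d5,r2)→scored(r2,d5) ✓  (p4,d5,r4)→scored(r4,d5) ✗
Counterexample: (p1,d1,r5) — scored(r5,d1) does not hold.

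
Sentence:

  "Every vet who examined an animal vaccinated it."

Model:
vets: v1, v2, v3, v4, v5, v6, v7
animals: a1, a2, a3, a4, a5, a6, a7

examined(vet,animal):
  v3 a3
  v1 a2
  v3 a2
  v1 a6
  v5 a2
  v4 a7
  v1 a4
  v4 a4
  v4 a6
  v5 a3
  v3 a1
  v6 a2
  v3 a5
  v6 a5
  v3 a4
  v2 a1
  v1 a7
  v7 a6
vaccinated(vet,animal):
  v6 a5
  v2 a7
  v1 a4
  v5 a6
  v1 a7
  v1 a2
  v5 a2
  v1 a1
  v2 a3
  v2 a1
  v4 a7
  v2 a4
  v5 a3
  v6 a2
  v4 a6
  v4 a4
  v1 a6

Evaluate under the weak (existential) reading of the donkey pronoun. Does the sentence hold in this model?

False

"it" takes "an animal" as antecedent — a donkey pronoun bound across the clause boundary.
Weak reading: every vet v with some examined-animal has at least one examined-animal a such that vaccinated(v,a).
Per vet: v1:✓  v2:✓  v3:✗  v4:✓  v5:✓  v6:✓  v7:✗
v3 has no witness among its examined-animals.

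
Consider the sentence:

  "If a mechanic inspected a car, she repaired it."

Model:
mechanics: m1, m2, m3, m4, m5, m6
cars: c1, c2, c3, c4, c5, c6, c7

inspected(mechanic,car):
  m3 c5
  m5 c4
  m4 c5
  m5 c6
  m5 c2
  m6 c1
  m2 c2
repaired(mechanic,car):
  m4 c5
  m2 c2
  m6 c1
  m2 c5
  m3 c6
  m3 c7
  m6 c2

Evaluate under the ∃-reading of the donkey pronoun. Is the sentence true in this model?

"it" takes "a car" as antecedent — a donkey pronoun bound across the clause boundary.
Weak reading: every mechanic m with some inspected-car has at least one inspected-car c such that repaired(m,c).
Per mechanic: m2:✓  m3:✗  m4:✓  m5:✗  m6:✓
m3 has no witness among its inspected-cars.

False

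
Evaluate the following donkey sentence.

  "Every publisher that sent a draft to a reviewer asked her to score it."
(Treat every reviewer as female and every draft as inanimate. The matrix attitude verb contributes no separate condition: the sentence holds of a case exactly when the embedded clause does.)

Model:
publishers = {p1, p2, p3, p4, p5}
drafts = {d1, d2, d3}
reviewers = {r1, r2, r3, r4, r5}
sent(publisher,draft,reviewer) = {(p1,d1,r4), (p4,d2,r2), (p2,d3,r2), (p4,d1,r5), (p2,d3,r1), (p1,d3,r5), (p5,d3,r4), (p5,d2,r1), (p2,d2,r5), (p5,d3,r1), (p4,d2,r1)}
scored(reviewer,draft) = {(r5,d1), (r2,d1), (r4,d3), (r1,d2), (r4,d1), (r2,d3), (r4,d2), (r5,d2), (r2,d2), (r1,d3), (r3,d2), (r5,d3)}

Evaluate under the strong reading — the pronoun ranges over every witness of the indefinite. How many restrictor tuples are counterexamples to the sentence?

"her" takes "a reviewer" as antecedent and "it" takes "a draft"; both are donkey pronouns co-varying with the restrictor.
Strong reading: for every (p,d,r) with sent(p,d,r), scored(r,d).
Restrictor triples: (p1,d1,r4)→scored(r4,d1) ✓  (p1,d3,r5)→scored(r5,d3) ✓  (p2,d2,r5)→scored(r5,d2) ✓  (p2,d3,r1)→scored(r1,d3) ✓  (p2,d3,r2)→scored(r2,d3) ✓  (p4,d1,r5)→scored(r5,d1) ✓  (p4,d2,r1)→scored(r1,d2) ✓  (p4,d2,r2)→scored(r2,d2) ✓  (p5,d2,r1)→scored(r1,d2) ✓  (p5,d3,r1)→scored(r1,d3) ✓  (p5,d3,r4)→scored(r4,d3) ✓
Counterexamples (restrictor triples failing the scope): 0.

0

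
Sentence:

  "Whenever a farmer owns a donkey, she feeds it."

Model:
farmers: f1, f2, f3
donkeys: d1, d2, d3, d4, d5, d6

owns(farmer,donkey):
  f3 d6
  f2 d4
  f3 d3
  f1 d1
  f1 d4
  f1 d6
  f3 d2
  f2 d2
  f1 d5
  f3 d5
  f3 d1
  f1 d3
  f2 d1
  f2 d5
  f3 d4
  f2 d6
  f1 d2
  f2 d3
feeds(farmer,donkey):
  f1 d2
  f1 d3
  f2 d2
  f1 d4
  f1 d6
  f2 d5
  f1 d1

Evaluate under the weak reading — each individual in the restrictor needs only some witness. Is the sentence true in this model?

"it" takes "a donkey" as antecedent — a donkey pronoun bound across the clause boundary.
Weak reading: every farmer f with some owns-donkey has at least one owns-donkey d such that feeds(f,d).
Per farmer: f1:✓  f2:✓  f3:✗
f3 has no witness among its owns-donkeys.

False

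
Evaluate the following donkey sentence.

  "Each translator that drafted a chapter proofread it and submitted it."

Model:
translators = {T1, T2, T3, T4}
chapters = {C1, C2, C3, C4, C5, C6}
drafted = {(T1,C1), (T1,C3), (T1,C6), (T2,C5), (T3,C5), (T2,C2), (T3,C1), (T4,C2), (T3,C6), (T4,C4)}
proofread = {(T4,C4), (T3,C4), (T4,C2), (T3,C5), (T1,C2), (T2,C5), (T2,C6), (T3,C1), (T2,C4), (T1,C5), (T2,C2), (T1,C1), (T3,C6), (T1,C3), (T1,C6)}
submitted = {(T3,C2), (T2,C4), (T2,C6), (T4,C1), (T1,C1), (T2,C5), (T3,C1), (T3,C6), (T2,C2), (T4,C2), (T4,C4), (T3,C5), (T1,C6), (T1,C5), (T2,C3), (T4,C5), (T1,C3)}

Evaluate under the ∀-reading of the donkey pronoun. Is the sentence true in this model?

True

"it" takes "a chapter" as antecedent — a donkey pronoun bound across the clause boundary.
Strong reading: for every (t,c) with drafted(t,c), proofread(t,c) ∧ submitted(t,c).
Restrictor pairs: (T1,C1) ✓  (T1,C3) ✓  (T1,C6) ✓  (T2,C2) ✓  (T2,C5) ✓  (T3,C1) ✓  (T3,C5) ✓  (T3,C6) ✓  (T4,C2) ✓  (T4,C4) ✓
Every restrictor pair satisfies the scope.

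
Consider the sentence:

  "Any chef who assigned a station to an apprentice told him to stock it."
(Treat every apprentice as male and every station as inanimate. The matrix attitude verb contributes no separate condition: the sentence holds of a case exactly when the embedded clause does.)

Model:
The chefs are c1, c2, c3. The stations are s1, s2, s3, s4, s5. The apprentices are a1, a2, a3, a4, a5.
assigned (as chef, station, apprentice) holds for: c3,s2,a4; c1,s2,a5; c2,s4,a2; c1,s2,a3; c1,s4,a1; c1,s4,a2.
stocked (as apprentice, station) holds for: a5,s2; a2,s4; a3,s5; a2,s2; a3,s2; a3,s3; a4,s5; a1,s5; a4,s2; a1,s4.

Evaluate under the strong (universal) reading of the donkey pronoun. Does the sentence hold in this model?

"him" takes "an apprentice" as antecedent and "it" takes "a station"; both are donkey pronouns co-varying with the restrictor.
Strong reading: for every (c,s,a) with assigned(c,s,a), stocked(a,s).
Restrictor triples: (c1,s2,a3)→stocked(a3,s2) ✓  (c1,s2,a5)→stocked(a5,s2) ✓  (c1,s4,a1)→stocked(a1,s4) ✓  (c1,s4,a2)→stocked(a2,s4) ✓  (c2,s4,a2)→stocked(a2,s4) ✓  (c3,s2,a4)→stocked(a4,s2) ✓
Every restrictor triple satisfies the scope.

True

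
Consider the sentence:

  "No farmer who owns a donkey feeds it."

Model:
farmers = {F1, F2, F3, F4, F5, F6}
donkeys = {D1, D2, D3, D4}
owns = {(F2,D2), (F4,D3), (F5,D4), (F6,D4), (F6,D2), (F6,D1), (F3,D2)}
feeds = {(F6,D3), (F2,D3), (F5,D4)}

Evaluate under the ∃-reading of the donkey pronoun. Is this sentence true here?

"it" takes "a donkey" as antecedent — a donkey pronoun bound across the clause boundary.
Truth condition: for no (f,d) with owns(f,d) does feeds(f,d) hold.
Restrictor pairs — does the scope hold? (F2,D2):fails  (F3,D2):fails  (F4,D3):fails  (F5,D4):holds  (F6,D1):fails  (F6,D2):fails  (F6,D4):fails
Scope holds for 1 pair(s), so the sentence is false.

False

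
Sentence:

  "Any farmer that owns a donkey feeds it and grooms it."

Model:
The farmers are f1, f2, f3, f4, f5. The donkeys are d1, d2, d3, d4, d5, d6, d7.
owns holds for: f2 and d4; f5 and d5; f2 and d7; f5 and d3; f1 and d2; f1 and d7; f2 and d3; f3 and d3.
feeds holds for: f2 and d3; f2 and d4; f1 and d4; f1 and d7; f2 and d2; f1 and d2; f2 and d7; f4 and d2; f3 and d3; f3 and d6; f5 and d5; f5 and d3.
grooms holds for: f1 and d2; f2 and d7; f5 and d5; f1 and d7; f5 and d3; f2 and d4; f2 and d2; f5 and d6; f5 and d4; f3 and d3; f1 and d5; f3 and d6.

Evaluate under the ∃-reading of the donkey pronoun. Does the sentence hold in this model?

"it" takes "a donkey" as antecedent — a donkey pronoun bound across the clause boundary.
Weak reading: every farmer f with some owns-donkey has at least one owns-donkey d such that feeds(f,d) ∧ grooms(f,d).
Per farmer: f1:✓  f2:✓  f3:✓  f5:✓
Every farmer in the restrictor has a witness.

True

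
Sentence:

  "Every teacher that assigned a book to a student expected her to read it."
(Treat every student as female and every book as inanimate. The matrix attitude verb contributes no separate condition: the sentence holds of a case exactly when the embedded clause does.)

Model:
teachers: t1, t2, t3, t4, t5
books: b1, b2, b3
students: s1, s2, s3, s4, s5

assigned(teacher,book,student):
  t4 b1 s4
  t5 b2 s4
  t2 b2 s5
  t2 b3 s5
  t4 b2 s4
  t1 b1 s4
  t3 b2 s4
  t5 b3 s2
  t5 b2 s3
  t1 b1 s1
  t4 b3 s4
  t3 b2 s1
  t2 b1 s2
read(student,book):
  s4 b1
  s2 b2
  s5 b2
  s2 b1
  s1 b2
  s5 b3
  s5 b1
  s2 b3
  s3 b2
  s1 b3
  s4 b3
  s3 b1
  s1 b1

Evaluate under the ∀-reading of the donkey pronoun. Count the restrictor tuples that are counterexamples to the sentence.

3

"her" takes "a student" as antecedent and "it" takes "a book"; both are donkey pronouns co-varying with the restrictor.
Strong reading: for every (t,b,s) with assigned(t,b,s), read(s,b).
Restrictor triples: (t1,b1,s1)→read(s1,b1) ✓  (t1,b1,s4)→read(s4,b1) ✓  (t2,b1,s2)→read(s2,b1) ✓  (t2,b2,s5)→read(s5,b2) ✓  (t2,b3,s5)→read(s5,b3) ✓  (t3,b2,s1)→read(s1,b2) ✓  (t3,b2,s4)→read(s4,b2) ✗  (t4,b1,s4)→read(s4,b1) ✓  (t4,b2,s4)→read(s4,b2) ✗  (t4,b3,s4)→read(s4,b3) ✓  (t5,b2,s3)→read(s3,b2) ✓  (t5,b2,s4)→read(s4,b2) ✗  (t5,b3,s2)→read(s2,b3) ✓
Counterexamples (restrictor triples failing the scope): 3.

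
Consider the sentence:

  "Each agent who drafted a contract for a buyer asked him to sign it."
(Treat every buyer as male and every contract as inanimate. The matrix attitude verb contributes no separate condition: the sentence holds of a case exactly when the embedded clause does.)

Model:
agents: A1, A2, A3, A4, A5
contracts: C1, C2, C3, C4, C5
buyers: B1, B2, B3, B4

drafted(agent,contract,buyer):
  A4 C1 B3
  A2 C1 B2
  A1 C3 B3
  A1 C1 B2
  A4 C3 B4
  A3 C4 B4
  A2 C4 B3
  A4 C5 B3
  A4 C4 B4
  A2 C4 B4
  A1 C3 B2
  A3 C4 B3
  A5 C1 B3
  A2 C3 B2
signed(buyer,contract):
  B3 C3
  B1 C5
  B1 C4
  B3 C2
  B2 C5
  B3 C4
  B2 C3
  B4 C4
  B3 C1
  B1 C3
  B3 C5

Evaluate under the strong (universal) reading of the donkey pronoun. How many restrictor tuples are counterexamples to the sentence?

"him" takes "a buyer" as antecedent and "it" takes "a contract"; both are donkey pronouns co-varying with the restrictor.
Strong reading: for every (a,c,b) with drafted(a,c,b), signed(b,c).
Restrictor triples: (A1,C1,B2)→signed(B2,C1) ✗  (A1,C3,B2)→signed(B2,C3) ✓  (A1,C3,B3)→signed(B3,C3) ✓  (A2,C1,B2)→signed(B2,C1) ✗  (A2,C3,B2)→signed(B2,C3) ✓  (A2,C4,B3)→signed(B3,C4) ✓  (A2,C4,B4)→signed(B4,C4) ✓  (A3,C4,B3)→signed(B3,C4) ✓  (A3,C4,B4)→signed(B4,C4) ✓  (A4,C1,B3)→signed(B3,C1) ✓  (A4,C3,B4)→signed(B4,C3) ✗  (A4,C4,B4)→signed(B4,C4) ✓  (A4,C5,B3)→signed(B3,C5) ✓  (A5,C1,B3)→signed(B3,C1) ✓
Counterexamples (restrictor triples failing the scope): 3.

3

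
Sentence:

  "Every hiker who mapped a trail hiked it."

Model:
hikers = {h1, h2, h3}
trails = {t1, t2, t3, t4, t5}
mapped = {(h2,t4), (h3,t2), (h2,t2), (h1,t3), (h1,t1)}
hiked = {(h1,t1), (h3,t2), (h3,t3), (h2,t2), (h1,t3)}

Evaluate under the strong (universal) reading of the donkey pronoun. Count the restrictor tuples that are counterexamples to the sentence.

"it" takes "a trail" as antecedent — a donkey pronoun bound across the clause boundary.
Strong reading: for every (h,t) with mapped(h,t), hiked(h,t).
Restrictor pairs: (h1,t1) ✓  (h1,t3) ✓  (h2,t2) ✓  (h2,t4) ✗  (h3,t2) ✓
Counterexamples (restrictor pairs failing the scope): 1.

1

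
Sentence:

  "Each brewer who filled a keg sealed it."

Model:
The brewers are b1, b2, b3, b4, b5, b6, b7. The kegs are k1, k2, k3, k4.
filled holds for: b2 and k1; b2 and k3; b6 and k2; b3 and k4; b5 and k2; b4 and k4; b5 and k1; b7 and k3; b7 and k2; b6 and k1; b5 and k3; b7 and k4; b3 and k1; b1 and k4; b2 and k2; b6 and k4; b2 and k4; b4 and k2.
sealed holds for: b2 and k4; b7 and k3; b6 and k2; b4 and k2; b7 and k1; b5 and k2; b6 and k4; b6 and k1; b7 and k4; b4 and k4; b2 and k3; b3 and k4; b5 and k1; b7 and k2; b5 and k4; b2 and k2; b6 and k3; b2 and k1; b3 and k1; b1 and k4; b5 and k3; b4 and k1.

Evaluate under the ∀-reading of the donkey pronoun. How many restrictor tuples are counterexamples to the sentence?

0

"it" takes "a keg" as antecedent — a donkey pronoun bound across the clause boundary.
Strong reading: for every (b,k) with filled(b,k), sealed(b,k).
Restrictor pairs: (b1,k4) ✓  (b2,k1) ✓  (b2,k2) ✓  (b2,k3) ✓  (b2,k4) ✓  (b3,k1) ✓  (b3,k4) ✓  (b4,k2) ✓  (b4,k4) ✓  (b5,k1) ✓  (b5,k2) ✓  (b5,k3) ✓  (b6,k1) ✓  (b6,k2) ✓  (b6,k4) ✓  (b7,k2) ✓  (b7,k3) ✓  (b7,k4) ✓
Counterexamples (restrictor pairs failing the scope): 0.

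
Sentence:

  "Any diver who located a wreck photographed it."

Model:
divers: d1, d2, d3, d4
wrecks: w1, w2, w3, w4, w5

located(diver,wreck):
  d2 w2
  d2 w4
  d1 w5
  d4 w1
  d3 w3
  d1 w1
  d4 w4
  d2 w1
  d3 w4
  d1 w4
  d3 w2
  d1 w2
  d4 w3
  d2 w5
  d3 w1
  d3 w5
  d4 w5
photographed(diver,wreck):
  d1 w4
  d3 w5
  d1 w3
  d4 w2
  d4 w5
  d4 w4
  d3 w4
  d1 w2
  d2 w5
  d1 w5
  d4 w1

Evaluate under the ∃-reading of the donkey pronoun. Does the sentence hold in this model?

True

"it" takes "a wreck" as antecedent — a donkey pronoun bound across the clause boundary.
Weak reading: every diver d with some located-wreck has at least one located-wreck w such that photographed(d,w).
Per diver: d1:✓  d2:✓  d3:✓  d4:✓
Every diver in the restrictor has a witness.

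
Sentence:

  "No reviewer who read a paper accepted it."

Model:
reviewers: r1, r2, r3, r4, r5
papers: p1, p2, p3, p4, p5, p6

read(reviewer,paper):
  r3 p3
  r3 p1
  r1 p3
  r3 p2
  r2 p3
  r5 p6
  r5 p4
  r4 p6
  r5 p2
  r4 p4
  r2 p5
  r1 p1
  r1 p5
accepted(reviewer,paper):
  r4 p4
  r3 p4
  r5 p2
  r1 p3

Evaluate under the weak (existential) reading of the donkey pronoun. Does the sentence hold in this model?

"it" takes "a paper" as antecedent — a donkey pronoun bound across the clause boundary.
Truth condition: for no (r,p) with read(r,p) does accepted(r,p) hold.
Restrictor pairs — does the scope hold? (r1,p1):fails  (r1,p3):holds  (r1,p5):fails  (r2,p3):fails  (r2,p5):fails  (r3,p1):fails  (r3,p2):fails  (r3,p3):fails  (r4,p4):holds  (r4,p6):fails  (r5,p2):holds  (r5,p4):fails  (r5,p6):fails
Scope holds for 3 pair(s), so the sentence is false.

False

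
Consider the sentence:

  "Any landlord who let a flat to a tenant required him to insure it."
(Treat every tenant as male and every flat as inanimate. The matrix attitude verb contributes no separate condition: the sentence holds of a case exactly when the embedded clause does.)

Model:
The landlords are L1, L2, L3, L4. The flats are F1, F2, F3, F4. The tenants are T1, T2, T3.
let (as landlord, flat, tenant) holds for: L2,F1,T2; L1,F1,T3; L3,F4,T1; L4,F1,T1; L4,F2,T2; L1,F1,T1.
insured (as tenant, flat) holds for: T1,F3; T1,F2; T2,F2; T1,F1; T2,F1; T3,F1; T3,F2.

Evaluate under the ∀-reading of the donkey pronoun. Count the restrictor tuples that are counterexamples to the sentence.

"him" takes "a tenant" as antecedent and "it" takes "a flat"; both are donkey pronouns co-varying with the restrictor.
Strong reading: for every (l,f,t) with let(l,f,t), insured(t,f).
Restrictor triples: (L1,F1,T1)→insured(T1,F1) ✓  (L1,F1,T3)→insured(T3,F1) ✓  (L2,F1,T2)→insured(T2,F1) ✓  (L3,F4,T1)→insured(T1,F4) ✗  (L4,F1,T1)→insured(T1,F1) ✓  (L4,F2,T2)→insured(T2,F2) ✓
Counterexamples (restrictor triples failing the scope): 1.

1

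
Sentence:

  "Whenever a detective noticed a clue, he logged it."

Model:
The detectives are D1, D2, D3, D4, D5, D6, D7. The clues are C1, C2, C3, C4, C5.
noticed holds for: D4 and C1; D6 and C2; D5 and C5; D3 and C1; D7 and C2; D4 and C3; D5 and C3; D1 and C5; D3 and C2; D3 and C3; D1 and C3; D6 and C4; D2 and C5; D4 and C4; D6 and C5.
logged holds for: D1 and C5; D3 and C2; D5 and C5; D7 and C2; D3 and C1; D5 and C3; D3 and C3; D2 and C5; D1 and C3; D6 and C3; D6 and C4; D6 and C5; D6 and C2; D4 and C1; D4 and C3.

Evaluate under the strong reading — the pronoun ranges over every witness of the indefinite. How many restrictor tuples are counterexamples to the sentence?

"it" takes "a clue" as antecedent — a donkey pronoun bound across the clause boundary.
Strong reading: for every (d,c) with noticed(d,c), logged(d,c).
Restrictor pairs: (D1,C3) ✓  (D1,C5) ✓  (D2,C5) ✓  (D3,C1) ✓  (D3,C2) ✓  (D3,C3) ✓  (D4,C1) ✓  (D4,C3) ✓  (D4,C4) ✗  (D5,C3) ✓  (D5,C5) ✓  (D6,C2) ✓  (D6,C4) ✓  (D6,C5) ✓  (D7,C2) ✓
Counterexamples (restrictor pairs failing the scope): 1.

1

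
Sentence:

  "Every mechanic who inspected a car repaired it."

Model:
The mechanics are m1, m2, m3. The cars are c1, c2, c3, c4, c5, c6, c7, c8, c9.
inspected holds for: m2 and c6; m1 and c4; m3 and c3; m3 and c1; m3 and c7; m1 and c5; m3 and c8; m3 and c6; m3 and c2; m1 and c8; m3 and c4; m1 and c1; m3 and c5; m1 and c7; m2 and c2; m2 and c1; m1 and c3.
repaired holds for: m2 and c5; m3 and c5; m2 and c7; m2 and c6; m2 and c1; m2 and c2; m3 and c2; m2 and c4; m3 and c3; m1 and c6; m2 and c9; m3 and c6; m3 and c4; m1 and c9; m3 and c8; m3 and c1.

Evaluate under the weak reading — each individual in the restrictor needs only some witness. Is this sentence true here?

False

"it" takes "a car" as antecedent — a donkey pronoun bound across the clause boundary.
Weak reading: every mechanic m with some inspected-car has at least one inspected-car c such that repaired(m,c).
Per mechanic: m1:✗  m2:✓  m3:✓
m1 has no witness among its inspected-cars.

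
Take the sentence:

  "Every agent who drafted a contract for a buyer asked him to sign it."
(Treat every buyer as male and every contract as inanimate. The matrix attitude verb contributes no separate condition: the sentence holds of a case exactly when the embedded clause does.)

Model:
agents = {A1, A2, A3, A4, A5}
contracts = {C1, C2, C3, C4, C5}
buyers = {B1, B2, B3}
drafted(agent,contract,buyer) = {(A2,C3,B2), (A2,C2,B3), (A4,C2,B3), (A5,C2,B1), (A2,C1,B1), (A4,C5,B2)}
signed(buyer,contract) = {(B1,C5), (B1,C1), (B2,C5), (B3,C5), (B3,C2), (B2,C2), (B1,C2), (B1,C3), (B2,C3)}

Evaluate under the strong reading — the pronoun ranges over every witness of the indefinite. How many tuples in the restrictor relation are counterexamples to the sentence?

"him" takes "a buyer" as antecedent and "it" takes "a contract"; both are donkey pronouns co-varying with the restrictor.
Strong reading: for every (a,c,b) with drafted(a,c,b), signed(b,c).
Restrictor triples: (A2,C1,B1)→signed(B1,C1) ✓  (A2,C2,B3)→signed(B3,C2) ✓  (A2,C3,B2)→signed(B2,C3) ✓  (A4,C2,B3)→signed(B3,C2) ✓  (A4,C5,B2)→signed(B2,C5) ✓  (A5,C2,B1)→signed(B1,C2) ✓
Counterexamples (restrictor triples failing the scope): 0.

0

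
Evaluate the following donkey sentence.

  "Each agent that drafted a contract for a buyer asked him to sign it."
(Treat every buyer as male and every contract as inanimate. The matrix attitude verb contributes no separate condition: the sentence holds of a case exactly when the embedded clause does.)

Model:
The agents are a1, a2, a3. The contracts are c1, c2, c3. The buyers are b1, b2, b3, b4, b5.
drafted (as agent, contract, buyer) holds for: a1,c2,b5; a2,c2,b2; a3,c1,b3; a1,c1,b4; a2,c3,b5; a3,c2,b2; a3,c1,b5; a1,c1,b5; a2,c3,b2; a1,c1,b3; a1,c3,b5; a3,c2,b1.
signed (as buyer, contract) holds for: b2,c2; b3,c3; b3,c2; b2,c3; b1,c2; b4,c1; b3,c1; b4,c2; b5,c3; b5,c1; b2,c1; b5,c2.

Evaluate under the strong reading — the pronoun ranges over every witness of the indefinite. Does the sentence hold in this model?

True

"him" takes "a buyer" as antecedent and "it" takes "a contract"; both are donkey pronouns co-varying with the restrictor.
Strong reading: for every (a,c,b) with drafted(a,c,b), signed(b,c).
Restrictor triples: (a1,c1,b3)→signed(b3,c1) ✓  (a1,c1,b4)→signed(b4,c1) ✓  (a1,c1,b5)→signed(b5,c1) ✓  (a1,c2,b5)→signed(b5,c2) ✓  (a1,c3,b5)→signed(b5,c3) ✓  (a2,c2,b2)→signed(b2,c2) ✓  (a2,c3,b2)→signed(b2,c3) ✓  (a2,c3,b5)→signed(b5,c3) ✓  (a3,c1,b3)→signed(b3,c1) ✓  (a3,c1,b5)→signed(b5,c1) ✓  (a3,c2,b1)→signed(b1,c2) ✓  (a3,c2,b2)→signed(b2,c2) ✓
Every restrictor triple satisfies the scope.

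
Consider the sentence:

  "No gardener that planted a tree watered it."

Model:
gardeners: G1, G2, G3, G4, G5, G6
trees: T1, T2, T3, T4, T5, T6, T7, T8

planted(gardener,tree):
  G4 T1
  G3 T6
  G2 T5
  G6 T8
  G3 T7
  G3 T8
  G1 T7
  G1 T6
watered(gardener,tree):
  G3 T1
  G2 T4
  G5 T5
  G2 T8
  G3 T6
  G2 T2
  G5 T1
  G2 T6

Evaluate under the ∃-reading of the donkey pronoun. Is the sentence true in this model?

False

"it" takes "a tree" as antecedent — a donkey pronoun bound across the clause boundary.
Truth condition: for no (g,t) with planted(g,t) does watered(g,t) hold.
Restrictor pairs — does the scope hold? (G1,T6):fails  (G1,T7):fails  (G2,T5):fails  (G3,T6):holds  (G3,T7):fails  (G3,T8):fails  (G4,T1):fails  (G6,T8):fails
Scope holds for 1 pair(s), so the sentence is false.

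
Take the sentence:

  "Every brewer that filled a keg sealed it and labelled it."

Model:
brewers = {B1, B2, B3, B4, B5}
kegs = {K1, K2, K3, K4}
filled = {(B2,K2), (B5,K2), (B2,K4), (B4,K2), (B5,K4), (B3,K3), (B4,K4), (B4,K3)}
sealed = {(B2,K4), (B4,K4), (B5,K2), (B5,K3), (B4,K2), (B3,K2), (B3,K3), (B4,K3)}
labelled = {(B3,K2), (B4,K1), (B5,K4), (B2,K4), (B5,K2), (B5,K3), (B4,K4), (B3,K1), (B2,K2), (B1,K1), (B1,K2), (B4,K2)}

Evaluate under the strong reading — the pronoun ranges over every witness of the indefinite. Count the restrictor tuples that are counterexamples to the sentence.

"it" takes "a keg" as antecedent — a donkey pronoun bound across the clause boundary.
Strong reading: for every (b,k) with filled(b,k), sealed(b,k) ∧ labelled(b,k).
Restrictor pairs: (B2,K2) ✗  (B2,K4) ✓  (B3,K3) ✗  (B4,K2) ✓  (B4,K3) ✗  (B4,K4) ✓  (B5,K2) ✓  (B5,K4) ✗
Counterexamples (restrictor pairs failing the scope): 4.

4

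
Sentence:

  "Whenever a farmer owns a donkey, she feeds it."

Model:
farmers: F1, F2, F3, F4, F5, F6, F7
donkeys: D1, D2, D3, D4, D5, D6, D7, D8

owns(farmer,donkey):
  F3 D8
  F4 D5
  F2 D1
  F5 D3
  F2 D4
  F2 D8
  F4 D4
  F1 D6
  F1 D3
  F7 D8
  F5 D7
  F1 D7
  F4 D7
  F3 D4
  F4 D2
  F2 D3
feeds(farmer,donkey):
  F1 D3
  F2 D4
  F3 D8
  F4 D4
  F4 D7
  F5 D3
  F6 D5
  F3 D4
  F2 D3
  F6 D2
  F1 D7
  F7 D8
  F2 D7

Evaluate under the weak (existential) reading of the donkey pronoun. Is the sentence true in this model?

True

"it" takes "a donkey" as antecedent — a donkey pronoun bound across the clause boundary.
Weak reading: every farmer f with some owns-donkey has at least one owns-donkey d such that feeds(f,d).
Per farmer: F1:✓  F2:✓  F3:✓  F4:✓  F5:✓  F7:✓
Every farmer in the restrictor has a witness.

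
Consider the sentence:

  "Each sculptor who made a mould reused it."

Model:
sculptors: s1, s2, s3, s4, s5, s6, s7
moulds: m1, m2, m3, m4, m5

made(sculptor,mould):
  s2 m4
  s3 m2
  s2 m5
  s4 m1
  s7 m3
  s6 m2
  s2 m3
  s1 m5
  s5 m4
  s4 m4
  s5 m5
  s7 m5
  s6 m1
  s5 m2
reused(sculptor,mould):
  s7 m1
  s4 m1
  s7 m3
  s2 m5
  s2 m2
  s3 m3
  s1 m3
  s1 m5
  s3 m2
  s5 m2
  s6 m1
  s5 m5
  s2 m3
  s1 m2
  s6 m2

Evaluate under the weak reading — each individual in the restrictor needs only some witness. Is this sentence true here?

"it" takes "a mould" as antecedent — a donkey pronoun bound across the clause boundary.
Weak reading: every sculptor s with some made-mould has at least one made-mould m such that reused(s,m).
Per sculptor: s1:✓  s2:✓  s3:✓  s4:✓  s5:✓  s6:✓  s7:✓
Every sculptor in the restrictor has a witness.

True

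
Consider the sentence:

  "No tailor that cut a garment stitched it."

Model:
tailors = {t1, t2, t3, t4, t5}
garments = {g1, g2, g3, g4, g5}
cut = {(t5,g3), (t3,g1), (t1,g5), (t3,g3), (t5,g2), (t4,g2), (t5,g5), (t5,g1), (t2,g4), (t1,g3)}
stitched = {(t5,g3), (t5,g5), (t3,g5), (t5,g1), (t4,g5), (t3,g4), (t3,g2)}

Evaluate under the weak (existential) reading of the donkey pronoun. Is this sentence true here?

"it" takes "a garment" as antecedent — a donkey pronoun bound across the clause boundary.
Truth condition: for no (t,g) with cut(t,g) does stitched(t,g) hold.
Restrictor pairs — does the scope hold? (t1,g3):fails  (t1,g5):fails  (t2,g4):fails  (t3,g1):fails  (t3,g3):fails  (t4,g2):fails  (t5,g1):holds  (t5,g2):fails  (t5,g3):holds  (t5,g5):holds
Scope holds for 3 pair(s), so the sentence is false.

False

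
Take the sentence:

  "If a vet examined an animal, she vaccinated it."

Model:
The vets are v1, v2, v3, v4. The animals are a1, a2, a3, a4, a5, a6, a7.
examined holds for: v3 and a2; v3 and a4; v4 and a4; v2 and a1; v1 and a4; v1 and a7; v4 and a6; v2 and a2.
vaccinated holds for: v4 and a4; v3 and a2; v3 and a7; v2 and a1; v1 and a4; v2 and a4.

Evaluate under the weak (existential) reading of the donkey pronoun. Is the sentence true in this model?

True

"it" takes "an animal" as antecedent — a donkey pronoun bound across the clause boundary.
Weak reading: every vet v with some examined-animal has at least one examined-animal a such that vaccinated(v,a).
Per vet: v1:✓  v2:✓  v3:✓  v4:✓
Every vet in the restrictor has a witness.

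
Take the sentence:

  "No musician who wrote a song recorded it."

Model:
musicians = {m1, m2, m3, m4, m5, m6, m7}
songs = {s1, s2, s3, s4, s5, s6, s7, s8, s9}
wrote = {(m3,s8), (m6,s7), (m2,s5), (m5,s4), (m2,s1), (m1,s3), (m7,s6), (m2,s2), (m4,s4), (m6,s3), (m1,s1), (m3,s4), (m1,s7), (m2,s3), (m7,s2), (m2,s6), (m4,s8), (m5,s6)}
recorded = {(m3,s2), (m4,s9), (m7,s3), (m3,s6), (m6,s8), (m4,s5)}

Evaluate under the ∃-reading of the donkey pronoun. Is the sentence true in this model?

True

"it" takes "a song" as antecedent — a donkey pronoun bound across the clause boundary.
Truth condition: for no (m,s) with wrote(m,s) does recorded(m,s) hold.
Restrictor pairs — does the scope hold? (m1,s1):fails  (m1,s3):fails  (m1,s7):fails  (m2,s1):fails  (m2,s2):fails  (m2,s3):fails  (m2,s5):fails  (m2,s6):fails  (m3,s4):fails  (m3,s8):fails  (m4,s4):fails  (m4,s8):fails  (m5,s4):fails  (m5,s6):fails  (m6,s3):fails  (m6,s7):fails  (m7,s2):fails  (m7,s6):fails
Scope holds for no restrictor pair, so the sentence is true.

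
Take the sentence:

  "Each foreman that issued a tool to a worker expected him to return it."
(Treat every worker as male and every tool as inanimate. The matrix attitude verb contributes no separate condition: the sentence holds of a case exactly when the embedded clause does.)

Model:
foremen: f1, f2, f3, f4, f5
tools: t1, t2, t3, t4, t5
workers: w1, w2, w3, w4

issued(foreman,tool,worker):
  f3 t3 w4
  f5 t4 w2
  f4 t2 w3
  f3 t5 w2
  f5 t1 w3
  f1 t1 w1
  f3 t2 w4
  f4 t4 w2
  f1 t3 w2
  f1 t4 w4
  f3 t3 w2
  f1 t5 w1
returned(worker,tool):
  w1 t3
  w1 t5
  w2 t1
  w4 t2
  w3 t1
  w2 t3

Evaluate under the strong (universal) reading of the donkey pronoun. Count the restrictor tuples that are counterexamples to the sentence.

"him" takes "a worker" as antecedent and "it" takes "a tool"; both are donkey pronouns co-varying with the restrictor.
Strong reading: for every (f,t,w) with issued(f,t,w), returned(w,t).
Restrictor triples: (f1,t1,w1)→returned(w1,t1) ✗  (f1,t3,w2)→returned(w2,t3) ✓  (f1,t4,w4)→returned(w4,t4) ✗  (f1,t5,w1)→returned(w1,t5) ✓  (f3,t2,w4)→returned(w4,t2) ✓  (f3,t3,w2)→returned(w2,t3) ✓  (f3,t3,w4)→returned(w4,t3) ✗  (f3,t5,w2)→returned(w2,t5) ✗  (f4,t2,w3)→returned(w3,t2) ✗  (f4,t4,w2)→returned(w2,t4) ✗  (f5,t1,w3)→returned(w3,t1) ✓  (f5,t4,w2)→returned(w2,t4) ✗
Counterexamples (restrictor triples failing the scope): 7.

7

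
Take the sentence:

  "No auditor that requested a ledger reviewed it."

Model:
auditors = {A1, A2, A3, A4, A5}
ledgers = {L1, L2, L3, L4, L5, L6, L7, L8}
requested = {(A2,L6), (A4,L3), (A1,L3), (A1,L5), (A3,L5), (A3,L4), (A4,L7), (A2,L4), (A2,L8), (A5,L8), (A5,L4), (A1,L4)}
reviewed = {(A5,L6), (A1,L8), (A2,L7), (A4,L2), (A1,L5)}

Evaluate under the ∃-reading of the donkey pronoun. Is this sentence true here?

"it" takes "a ledger" as antecedent — a donkey pronoun bound across the clause boundary.
Truth condition: for no (a,l) with requested(a,l) does reviewed(a,l) hold.
Restrictor pairs — does the scope hold? (A1,L3):fails  (A1,L4):fails  (A1,L5):holds  (A2,L4):fails  (A2,L6):fails  (A2,L8):fails  (A3,L4):fails  (A3,L5):fails  (A4,L3):fails  (A4,L7):fails  (A5,L4):fails  (A5,L8):fails
Scope holds for 1 pair(s), so the sentence is false.

False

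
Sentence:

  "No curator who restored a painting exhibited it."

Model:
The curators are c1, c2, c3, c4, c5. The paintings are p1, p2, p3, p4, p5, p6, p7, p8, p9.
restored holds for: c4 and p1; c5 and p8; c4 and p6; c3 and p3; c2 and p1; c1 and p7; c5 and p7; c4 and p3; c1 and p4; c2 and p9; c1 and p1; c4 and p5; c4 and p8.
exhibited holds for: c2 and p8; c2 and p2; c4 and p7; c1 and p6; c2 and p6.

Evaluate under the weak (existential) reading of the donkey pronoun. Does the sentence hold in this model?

"it" takes "a painting" as antecedent — a donkey pronoun bound across the clause boundary.
Truth condition: for no (c,p) with restored(c,p) does exhibited(c,p) hold.
Restrictor pairs — does the scope hold? (c1,p1):fails  (c1,p4):fails  (c1,p7):fails  (c2,p1):fails  (c2,p9):fails  (c3,p3):fails  (c4,p1):fails  (c4,p3):fails  (c4,p5):fails  (c4,p6):fails  (c4,p8):fails  (c5,p7):fails  (c5,p8):fails
Scope holds for no restrictor pair, so the sentence is true.

True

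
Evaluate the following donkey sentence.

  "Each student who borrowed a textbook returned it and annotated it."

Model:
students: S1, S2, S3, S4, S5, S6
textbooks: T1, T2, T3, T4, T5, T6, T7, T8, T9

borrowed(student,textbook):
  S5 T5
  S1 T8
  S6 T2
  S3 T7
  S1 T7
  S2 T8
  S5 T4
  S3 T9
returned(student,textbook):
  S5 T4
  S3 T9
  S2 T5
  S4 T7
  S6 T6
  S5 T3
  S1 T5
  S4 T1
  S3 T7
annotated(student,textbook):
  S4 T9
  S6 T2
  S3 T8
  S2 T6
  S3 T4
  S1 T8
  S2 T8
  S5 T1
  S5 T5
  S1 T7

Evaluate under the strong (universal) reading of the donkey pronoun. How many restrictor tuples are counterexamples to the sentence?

8

"it" takes "a textbook" as antecedent — a donkey pronoun bound across the clause boundary.
Strong reading: for every (s,t) with borrowed(s,t), returned(s,t) ∧ annotated(s,t).
Restrictor pairs: (S1,T7) ✗  (S1,T8) ✗  (S2,T8) ✗  (S3,T7) ✗  (S3,T9) ✗  (S5,T4) ✗  (S5,T5) ✗  (S6,T2) ✗
Counterexamples (restrictor pairs failing the scope): 8.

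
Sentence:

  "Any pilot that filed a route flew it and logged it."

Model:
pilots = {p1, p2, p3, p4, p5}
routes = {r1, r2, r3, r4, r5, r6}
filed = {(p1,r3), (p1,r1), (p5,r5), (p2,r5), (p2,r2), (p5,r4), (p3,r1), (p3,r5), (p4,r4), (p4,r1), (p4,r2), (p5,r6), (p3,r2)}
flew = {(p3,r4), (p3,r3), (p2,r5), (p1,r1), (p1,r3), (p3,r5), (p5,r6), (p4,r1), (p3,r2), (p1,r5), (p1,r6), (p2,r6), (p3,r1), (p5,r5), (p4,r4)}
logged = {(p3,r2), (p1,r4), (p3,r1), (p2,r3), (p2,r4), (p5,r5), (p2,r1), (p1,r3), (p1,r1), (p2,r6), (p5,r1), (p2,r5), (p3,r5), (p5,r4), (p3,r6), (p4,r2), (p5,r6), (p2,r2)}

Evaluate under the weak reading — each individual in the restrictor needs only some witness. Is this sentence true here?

"it" takes "a route" as antecedent — a donkey pronoun bound across the clause boundary.
Weak reading: every pilot p with some filed-route has at least one filed-route r such that flew(p,r) ∧ logged(p,r).
Per pilot: p1:✓  p2:✓  p3:✓  p4:✗  p5:✓
p4 has no witness among its filed-routes.

False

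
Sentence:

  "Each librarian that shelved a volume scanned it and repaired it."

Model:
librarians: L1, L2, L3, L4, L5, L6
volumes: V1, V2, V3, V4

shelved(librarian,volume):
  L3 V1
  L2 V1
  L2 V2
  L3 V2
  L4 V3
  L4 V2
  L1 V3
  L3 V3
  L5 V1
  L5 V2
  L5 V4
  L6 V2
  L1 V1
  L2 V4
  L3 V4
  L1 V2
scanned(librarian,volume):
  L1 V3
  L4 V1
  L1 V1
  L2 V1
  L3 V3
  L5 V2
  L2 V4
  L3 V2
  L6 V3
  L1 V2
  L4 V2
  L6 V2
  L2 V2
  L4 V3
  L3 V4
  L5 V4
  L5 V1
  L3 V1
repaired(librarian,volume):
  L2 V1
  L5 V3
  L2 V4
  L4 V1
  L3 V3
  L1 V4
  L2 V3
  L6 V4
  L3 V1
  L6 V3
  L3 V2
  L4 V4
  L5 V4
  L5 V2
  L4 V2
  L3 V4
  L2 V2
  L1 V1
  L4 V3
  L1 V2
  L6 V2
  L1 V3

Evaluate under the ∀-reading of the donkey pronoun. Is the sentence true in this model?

"it" takes "a volume" as antecedent — a donkey pronoun bound across the clause boundary.
Strong reading: for every (l,v) with shelved(l,v), scanned(l,v) ∧ repaired(l,v).
Restrictor pairs: (L1,V1) ✓  (L1,V2) ✓  (L1,V3) ✓  (L2,V1) ✓  (L2,V2) ✓  (L2,V4) ✓  (L3,V1) ✓  (L3,V2) ✓  (L3,V3) ✓  (L3,V4) ✓  (L4,V2) ✓  (L4,V3) ✓  (L5,V1) ✗  (L5,V2) ✓  (L5,V4) ✓  (L6,V2) ✓
Counterexample: (L5,V1) is in shelved but fails the scope.

False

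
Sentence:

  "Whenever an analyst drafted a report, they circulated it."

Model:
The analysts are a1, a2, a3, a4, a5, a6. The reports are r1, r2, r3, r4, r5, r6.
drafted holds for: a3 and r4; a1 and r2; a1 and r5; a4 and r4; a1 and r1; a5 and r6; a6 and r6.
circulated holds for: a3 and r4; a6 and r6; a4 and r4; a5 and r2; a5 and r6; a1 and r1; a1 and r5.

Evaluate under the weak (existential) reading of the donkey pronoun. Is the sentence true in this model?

"it" takes "a report" as antecedent — a donkey pronoun bound across the clause boundary.
Weak reading: every analyst a with some drafted-report has at least one drafted-report r such that circulated(a,r).
Per analyst: a1:✓  a3:✓  a4:✓  a5:✓  a6:✓
Every analyst in the restrictor has a witness.

True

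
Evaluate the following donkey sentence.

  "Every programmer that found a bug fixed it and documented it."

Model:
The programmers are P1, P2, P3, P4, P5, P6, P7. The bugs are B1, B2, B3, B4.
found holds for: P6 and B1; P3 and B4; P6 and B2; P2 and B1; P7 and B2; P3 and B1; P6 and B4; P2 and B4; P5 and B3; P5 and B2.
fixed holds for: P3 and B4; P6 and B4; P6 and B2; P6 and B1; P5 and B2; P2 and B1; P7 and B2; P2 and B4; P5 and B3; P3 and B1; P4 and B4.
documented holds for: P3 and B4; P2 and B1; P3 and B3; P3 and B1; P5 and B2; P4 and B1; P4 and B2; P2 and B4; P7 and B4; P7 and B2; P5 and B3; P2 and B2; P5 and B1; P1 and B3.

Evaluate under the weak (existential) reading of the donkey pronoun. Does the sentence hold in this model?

"it" takes "a bug" as antecedent — a donkey pronoun bound across the clause boundary.
Weak reading: every programmer p with some found-bug has at least one found-bug b such that fixed(p,b) ∧ documented(p,b).
Per programmer: P2:✓  P3:✓  P5:✓  P6:✗  P7:✓
P6 has no witness among its found-bugs.

False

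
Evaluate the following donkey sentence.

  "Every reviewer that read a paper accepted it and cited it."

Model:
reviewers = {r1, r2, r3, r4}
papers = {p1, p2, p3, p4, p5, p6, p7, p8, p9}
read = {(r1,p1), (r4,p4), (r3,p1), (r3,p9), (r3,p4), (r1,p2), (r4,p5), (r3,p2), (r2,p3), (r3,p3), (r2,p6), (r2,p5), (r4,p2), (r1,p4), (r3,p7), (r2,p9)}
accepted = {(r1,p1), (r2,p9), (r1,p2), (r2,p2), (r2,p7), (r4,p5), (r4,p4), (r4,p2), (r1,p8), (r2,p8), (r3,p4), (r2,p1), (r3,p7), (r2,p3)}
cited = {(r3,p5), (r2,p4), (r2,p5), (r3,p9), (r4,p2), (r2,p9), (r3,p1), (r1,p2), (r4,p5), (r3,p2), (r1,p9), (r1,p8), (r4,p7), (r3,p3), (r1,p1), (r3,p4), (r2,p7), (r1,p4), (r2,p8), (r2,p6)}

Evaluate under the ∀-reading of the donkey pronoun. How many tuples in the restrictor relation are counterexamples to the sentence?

"it" takes "a paper" as antecedent — a donkey pronoun bound across the clause boundary.
Strong reading: for every (r,p) with read(r,p), accepted(r,p) ∧ cited(r,p).
Restrictor pairs: (r1,p1) ✓  (r1,p2) ✓  (r1,p4) ✗  (r2,p3) ✗  (r2,p5) ✗  (r2,p6) ✗  (r2,p9) ✓  (r3,p1) ✗  (r3,p2) ✗  (r3,p3) ✗  (r3,p4) ✓  (r3,p7) ✗  (r3,p9) ✗  (r4,p2) ✓  (r4,p4) ✗  (r4,p5) ✓
Counterexamples (restrictor pairs failing the scope): 10.

10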